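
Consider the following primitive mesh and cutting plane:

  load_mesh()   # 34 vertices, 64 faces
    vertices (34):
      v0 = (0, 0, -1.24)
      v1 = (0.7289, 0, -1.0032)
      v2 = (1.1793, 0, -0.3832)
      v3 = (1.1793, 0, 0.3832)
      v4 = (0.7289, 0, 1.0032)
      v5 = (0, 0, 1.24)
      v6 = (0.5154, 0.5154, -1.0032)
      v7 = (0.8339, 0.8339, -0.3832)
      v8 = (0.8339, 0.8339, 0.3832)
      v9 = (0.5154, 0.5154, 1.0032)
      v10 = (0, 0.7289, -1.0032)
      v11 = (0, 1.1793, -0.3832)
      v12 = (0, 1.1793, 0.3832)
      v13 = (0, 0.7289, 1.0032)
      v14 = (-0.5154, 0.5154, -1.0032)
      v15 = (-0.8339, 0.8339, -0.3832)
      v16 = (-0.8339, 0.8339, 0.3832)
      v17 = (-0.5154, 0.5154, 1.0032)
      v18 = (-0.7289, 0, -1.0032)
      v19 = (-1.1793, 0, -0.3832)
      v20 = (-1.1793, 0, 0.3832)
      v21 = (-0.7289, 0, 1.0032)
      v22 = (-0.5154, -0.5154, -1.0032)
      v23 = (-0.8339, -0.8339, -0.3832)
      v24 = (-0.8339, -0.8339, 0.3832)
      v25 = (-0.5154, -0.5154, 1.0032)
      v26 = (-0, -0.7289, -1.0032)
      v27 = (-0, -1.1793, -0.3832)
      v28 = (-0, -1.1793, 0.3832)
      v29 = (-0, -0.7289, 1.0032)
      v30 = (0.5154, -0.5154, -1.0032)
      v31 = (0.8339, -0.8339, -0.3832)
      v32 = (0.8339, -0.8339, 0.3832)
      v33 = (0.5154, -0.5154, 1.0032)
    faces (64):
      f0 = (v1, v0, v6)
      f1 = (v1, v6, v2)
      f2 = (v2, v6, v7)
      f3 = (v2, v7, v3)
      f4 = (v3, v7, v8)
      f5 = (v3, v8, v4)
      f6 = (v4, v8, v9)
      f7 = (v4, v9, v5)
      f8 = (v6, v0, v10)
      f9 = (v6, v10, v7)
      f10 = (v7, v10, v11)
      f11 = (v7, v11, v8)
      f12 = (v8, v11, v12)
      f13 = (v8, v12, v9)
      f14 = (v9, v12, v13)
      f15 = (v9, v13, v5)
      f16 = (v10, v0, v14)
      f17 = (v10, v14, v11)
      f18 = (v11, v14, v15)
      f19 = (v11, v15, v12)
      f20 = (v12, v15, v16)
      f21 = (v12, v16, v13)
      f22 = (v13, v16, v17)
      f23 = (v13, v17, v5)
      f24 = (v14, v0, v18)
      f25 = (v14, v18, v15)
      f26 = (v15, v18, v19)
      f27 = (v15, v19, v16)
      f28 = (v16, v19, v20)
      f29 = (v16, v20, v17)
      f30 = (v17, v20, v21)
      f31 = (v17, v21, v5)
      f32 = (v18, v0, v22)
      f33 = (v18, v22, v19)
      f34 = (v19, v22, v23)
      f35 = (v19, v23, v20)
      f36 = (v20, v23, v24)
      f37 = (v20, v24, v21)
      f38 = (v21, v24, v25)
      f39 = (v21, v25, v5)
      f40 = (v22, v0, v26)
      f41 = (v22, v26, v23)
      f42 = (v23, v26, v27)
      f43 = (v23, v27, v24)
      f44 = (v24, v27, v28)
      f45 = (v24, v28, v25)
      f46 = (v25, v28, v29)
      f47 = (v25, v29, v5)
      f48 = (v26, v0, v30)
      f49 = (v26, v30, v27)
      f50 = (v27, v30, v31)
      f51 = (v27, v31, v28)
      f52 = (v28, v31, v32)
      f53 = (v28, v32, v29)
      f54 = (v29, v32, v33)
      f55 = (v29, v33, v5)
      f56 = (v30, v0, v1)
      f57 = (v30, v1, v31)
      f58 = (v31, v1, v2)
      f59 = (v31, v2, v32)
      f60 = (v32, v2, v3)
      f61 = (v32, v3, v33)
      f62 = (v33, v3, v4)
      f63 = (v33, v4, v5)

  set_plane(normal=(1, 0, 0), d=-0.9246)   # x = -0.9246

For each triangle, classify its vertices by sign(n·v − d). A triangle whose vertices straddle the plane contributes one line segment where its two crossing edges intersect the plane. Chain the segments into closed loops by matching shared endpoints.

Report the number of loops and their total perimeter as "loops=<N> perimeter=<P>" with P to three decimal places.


Straddling triangles (10 of 64):
  (v15,v18,v19) [++-] → (-0.9246, 0, -0.733808)–(-0.9246, 0.614923, -0.3832)  len=0.7079
  (v15,v19,v16) [+-+] → (-0.9246, 0.614923, -0.3832)–(-0.9246, 0.614923, 0.181948)  len=0.5651
  (v16,v19,v20) [+--] → (-0.9246, 0.614923, 0.181948)–(-0.9246, 0.614923, 0.3832)  len=0.2013
  (v16,v20,v17) [+-+] → (-0.9246, 0.614923, 0.3832)–(-0.9246, 0.197729, 0.621058)  len=0.4802
  (v17,v20,v21) [+-+] → (-0.9246, 0.197729, 0.621058)–(-0.9246, 0, 0.733808)  len=0.2276
  (v18,v22,v19) [++-] → (-0.9246, -0.197729, -0.621058)–(-0.9246, 0, -0.733808)  len=0.2276
  (v19,v22,v23) [-++] → (-0.9246, -0.197729, -0.621058)–(-0.9246, -0.614923, -0.3832)  len=0.4802
  (v19,v23,v20) [-+-] → (-0.9246, -0.614923, -0.3832)–(-0.9246, -0.614923, -0.181948)  len=0.2013
  (v20,v23,v24) [-++] → (-0.9246, -0.614923, -0.181948)–(-0.9246, -0.614923, 0.3832)  len=0.5651
  (v20,v24,v21) [-++] → (-0.9246, -0.614923, 0.3832)–(-0.9246, 0, 0.733808)  len=0.7079

Chained into 1 loop(s):
  loop 1: 10 segments, perimeter = 4.3642
Total perimeter = 4.364

loops=1 perimeter=4.364


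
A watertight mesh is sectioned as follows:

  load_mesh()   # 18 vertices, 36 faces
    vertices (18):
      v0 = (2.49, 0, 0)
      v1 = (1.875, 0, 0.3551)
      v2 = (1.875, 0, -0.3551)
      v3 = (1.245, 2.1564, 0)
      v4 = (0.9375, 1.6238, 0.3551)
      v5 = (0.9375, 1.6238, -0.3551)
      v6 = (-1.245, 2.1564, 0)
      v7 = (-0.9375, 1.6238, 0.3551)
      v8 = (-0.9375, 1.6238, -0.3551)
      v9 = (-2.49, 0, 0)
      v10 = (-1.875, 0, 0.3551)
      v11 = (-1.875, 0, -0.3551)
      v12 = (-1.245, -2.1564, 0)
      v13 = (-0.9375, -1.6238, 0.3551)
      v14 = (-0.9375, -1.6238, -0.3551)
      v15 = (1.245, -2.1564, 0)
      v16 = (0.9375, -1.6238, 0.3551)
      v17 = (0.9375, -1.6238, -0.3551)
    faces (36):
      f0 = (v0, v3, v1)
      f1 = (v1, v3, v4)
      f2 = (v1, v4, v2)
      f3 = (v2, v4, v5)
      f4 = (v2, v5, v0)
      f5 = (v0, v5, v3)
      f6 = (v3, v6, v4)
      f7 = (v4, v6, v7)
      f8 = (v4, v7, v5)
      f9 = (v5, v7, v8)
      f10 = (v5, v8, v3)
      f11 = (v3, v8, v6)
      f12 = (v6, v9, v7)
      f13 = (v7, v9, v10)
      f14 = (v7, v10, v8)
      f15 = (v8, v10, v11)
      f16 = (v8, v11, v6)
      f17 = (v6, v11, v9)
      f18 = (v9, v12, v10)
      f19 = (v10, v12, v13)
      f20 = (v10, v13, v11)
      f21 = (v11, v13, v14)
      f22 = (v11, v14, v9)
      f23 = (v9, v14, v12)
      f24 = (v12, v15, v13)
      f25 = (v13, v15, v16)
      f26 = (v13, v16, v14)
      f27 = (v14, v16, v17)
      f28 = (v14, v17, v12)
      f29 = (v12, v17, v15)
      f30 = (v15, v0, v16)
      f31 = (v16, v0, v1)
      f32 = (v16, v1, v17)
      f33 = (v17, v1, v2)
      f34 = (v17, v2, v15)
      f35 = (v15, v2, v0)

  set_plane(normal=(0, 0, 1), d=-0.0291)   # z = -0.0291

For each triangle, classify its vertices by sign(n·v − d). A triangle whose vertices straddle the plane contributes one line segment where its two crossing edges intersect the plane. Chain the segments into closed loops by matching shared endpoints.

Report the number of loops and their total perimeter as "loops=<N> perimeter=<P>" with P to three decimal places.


Straddling triangles (24 of 36):
  (v1,v4,v2) [++-] → (1.44466, 0.745366, -0.0291)–(1.875, 0, -0.0291)  len=0.8607
  (v2,v4,v5) [-+-] → (1.44466, 0.745366, -0.0291)–(0.9375, 1.6238, -0.0291)  len=1.0143
  (v2,v5,v0) [--+] → (2.36277, 0.133068, -0.0291)–(2.4396, 0, -0.0291)  len=0.1537
  (v0,v5,v3) [+-+] → (2.36277, 0.133068, -0.0291)–(1.2198, 2.11275, -0.0291)  len=2.2859
  (v4,v7,v5) [++-] → (0.076827, 1.6238, -0.0291)–(0.9375, 1.6238, -0.0291)  len=0.8607
  (v5,v7,v8) [-+-] → (0.076827, 1.6238, -0.0291)–(-0.9375, 1.6238, -0.0291)  len=1.0143
  (v5,v8,v3) [--+] → (1.06615, 2.11275, -0.0291)–(1.2198, 2.11275, -0.0291)  len=0.1537
  (v3,v8,v6) [+-+] → (1.06615, 2.11275, -0.0291)–(-1.2198, 2.11275, -0.0291)  len=2.2859
  (v7,v10,v8) [++-] → (-1.36784, 0.878434, -0.0291)–(-0.9375, 1.6238, -0.0291)  len=0.8607
  (v8,v10,v11) [-+-] → (-1.36784, 0.878434, -0.0291)–(-1.875, 0, -0.0291)  len=1.0143
  (v8,v11,v6) [--+] → (-1.29663, 1.97969, -0.0291)–(-1.2198, 2.11275, -0.0291)  len=0.1537
  (v6,v11,v9) [+-+] → (-1.29663, 1.97969, -0.0291)–(-2.4396, 0, -0.0291)  len=2.2859
  (v10,v13,v11) [++-] → (-1.44466, -0.745366, -0.0291)–(-1.875, 0, -0.0291)  len=0.8607
  (v11,v13,v14) [-+-] → (-1.44466, -0.745366, -0.0291)–(-0.9375, -1.6238, -0.0291)  len=1.0143
  (v11,v14,v9) [--+] → (-2.36277, -0.133068, -0.0291)–(-2.4396, 0, -0.0291)  len=0.1537
  (v9,v14,v12) [+-+] → (-2.36277, -0.133068, -0.0291)–(-1.2198, -2.11275, -0.0291)  len=2.2859
  (v13,v16,v14) [++-] → (-0.076827, -1.6238, -0.0291)–(-0.9375, -1.6238, -0.0291)  len=0.8607
  (v14,v16,v17) [-+-] → (-0.076827, -1.6238, -0.0291)–(0.9375, -1.6238, -0.0291)  len=1.0143
  (v14,v17,v12) [--+] → (-1.06615, -2.11275, -0.0291)–(-1.2198, -2.11275, -0.0291)  len=0.1537
  (v12,v17,v15) [+-+] → (-1.06615, -2.11275, -0.0291)–(1.2198, -2.11275, -0.0291)  len=2.2859
  (v16,v1,v17) [++-] → (1.36784, -0.878434, -0.0291)–(0.9375, -1.6238, -0.0291)  len=0.8607
  (v17,v1,v2) [-+-] → (1.36784, -0.878434, -0.0291)–(1.875, 0, -0.0291)  len=1.0143
  (v17,v2,v15) [--+] → (1.29663, -1.97969, -0.0291)–(1.2198, -2.11275, -0.0291)  len=0.1537
  (v15,v2,v0) [+-+] → (1.29663, -1.97969, -0.0291)–(2.4396, 0, -0.0291)  len=2.2859

Chained into 2 loop(s):
  loop 1: 12 segments, perimeter = 11.2500
  loop 2: 12 segments, perimeter = 14.6376
Total perimeter = 25.888

loops=2 perimeter=25.888


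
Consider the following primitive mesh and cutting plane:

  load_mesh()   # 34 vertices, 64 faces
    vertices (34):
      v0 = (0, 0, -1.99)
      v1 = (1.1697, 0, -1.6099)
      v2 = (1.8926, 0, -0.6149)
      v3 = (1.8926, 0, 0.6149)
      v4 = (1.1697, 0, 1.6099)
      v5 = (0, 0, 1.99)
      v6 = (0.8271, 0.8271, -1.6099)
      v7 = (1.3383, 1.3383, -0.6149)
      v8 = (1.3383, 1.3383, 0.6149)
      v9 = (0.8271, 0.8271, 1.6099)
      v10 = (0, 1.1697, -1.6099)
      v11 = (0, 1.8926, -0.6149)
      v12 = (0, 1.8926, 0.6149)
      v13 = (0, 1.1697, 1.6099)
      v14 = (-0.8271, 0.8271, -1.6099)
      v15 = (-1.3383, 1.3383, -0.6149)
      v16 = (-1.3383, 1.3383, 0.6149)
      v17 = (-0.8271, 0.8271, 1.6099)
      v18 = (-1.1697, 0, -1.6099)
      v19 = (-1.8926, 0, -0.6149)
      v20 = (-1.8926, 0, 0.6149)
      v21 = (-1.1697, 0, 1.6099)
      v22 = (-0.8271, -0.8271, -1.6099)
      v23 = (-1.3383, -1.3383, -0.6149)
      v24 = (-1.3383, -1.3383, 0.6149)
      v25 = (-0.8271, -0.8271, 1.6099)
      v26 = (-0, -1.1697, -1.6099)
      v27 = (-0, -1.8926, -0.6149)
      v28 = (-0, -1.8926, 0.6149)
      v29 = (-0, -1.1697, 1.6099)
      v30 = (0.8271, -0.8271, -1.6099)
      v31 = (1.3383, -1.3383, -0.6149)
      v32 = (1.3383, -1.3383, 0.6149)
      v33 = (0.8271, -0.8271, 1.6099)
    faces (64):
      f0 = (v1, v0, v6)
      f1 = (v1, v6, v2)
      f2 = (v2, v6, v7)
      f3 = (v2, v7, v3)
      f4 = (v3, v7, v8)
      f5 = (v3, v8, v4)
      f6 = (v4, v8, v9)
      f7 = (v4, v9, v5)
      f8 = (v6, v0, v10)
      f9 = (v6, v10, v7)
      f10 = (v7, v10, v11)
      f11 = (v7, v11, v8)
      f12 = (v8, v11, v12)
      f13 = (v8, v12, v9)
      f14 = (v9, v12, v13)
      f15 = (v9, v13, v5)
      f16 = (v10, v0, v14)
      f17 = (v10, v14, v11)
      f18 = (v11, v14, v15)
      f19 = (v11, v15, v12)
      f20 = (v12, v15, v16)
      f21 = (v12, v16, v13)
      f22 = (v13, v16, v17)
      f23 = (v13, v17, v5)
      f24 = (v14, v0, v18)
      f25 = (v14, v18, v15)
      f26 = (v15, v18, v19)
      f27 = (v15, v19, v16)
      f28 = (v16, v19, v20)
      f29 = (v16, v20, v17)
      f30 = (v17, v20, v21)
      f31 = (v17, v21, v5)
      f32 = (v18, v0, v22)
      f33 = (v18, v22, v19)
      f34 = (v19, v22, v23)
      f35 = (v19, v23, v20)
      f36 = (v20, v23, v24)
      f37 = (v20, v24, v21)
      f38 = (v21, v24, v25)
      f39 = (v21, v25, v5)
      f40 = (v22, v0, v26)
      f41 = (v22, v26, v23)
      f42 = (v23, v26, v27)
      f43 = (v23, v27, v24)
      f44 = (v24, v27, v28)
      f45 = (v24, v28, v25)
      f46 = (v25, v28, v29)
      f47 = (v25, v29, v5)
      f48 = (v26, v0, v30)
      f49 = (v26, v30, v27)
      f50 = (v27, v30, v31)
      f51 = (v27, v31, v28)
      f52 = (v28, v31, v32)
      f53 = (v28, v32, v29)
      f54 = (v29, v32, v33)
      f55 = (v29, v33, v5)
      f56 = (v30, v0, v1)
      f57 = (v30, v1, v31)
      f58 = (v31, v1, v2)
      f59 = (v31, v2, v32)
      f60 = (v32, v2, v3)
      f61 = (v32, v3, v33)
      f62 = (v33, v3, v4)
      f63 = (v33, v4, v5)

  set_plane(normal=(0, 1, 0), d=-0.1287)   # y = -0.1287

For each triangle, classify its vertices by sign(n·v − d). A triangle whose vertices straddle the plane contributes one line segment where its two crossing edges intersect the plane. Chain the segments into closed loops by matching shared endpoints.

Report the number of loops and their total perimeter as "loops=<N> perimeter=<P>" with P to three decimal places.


loops=1 perimeter=12.053

Straddling triangles (20 of 64):
  (v18,v0,v22) [++-] → (-0.1287, -0.1287, -1.93085)–(-1.11639, -0.1287, -1.6099)  len=1.0385
  (v18,v22,v19) [+-+] → (-1.11639, -0.1287, -1.6099)–(-1.7268, -0.1287, -0.769726)  len=1.0385
  (v19,v22,v23) [+--] → (-1.7268, -0.1287, -0.769726)–(-1.83929, -0.1287, -0.6149)  len=0.1914
  (v19,v23,v20) [+-+] → (-1.83929, -0.1287, -0.6149)–(-1.83929, -0.1287, 0.496634)  len=1.1115
  (v20,v23,v24) [+--] → (-1.83929, -0.1287, 0.496634)–(-1.83929, -0.1287, 0.6149)  len=0.1183
  (v20,v24,v21) [+-+] → (-1.83929, -0.1287, 0.6149)–(-1.18591, -0.1287, 1.51421)  len=1.1116
  (v21,v24,v25) [+--] → (-1.18591, -0.1287, 1.51421)–(-1.11639, -0.1287, 1.6099)  len=0.1183
  (v21,v25,v5) [+-+] → (-1.11639, -0.1287, 1.6099)–(-0.1287, -0.1287, 1.93085)  len=1.0385
  (v22,v0,v26) [-+-] → (-0.1287, -0.1287, -1.93085)–(0, -0.1287, -1.94818)  len=0.1299
  (v25,v29,v5) [--+] → (0, -0.1287, 1.94818)–(-0.1287, -0.1287, 1.93085)  len=0.1299
  (v26,v0,v30) [-+-] → (0, -0.1287, -1.94818)–(0.1287, -0.1287, -1.93085)  len=0.1299
  (v29,v33,v5) [--+] → (0.1287, -0.1287, 1.93085)–(0, -0.1287, 1.94818)  len=0.1299
  (v30,v0,v1) [-++] → (0.1287, -0.1287, -1.93085)–(1.11639, -0.1287, -1.6099)  len=1.0385
  (v30,v1,v31) [-+-] → (1.11639, -0.1287, -1.6099)–(1.18591, -0.1287, -1.51421)  len=0.1183
  (v31,v1,v2) [-++] → (1.18591, -0.1287, -1.51421)–(1.83929, -0.1287, -0.6149)  len=1.1116
  (v31,v2,v32) [-+-] → (1.83929, -0.1287, -0.6149)–(1.83929, -0.1287, -0.496634)  len=0.1183
  (v32,v2,v3) [-++] → (1.83929, -0.1287, -0.496634)–(1.83929, -0.1287, 0.6149)  len=1.1115
  (v32,v3,v33) [-+-] → (1.83929, -0.1287, 0.6149)–(1.7268, -0.1287, 0.769726)  len=0.1914
  (v33,v3,v4) [-++] → (1.7268, -0.1287, 0.769726)–(1.11639, -0.1287, 1.6099)  len=1.0385
  (v33,v4,v5) [-++] → (1.11639, -0.1287, 1.6099)–(0.1287, -0.1287, 1.93085)  len=1.0385

Chained into 1 loop(s):
  loop 1: 20 segments, perimeter = 12.0527
Total perimeter = 12.053


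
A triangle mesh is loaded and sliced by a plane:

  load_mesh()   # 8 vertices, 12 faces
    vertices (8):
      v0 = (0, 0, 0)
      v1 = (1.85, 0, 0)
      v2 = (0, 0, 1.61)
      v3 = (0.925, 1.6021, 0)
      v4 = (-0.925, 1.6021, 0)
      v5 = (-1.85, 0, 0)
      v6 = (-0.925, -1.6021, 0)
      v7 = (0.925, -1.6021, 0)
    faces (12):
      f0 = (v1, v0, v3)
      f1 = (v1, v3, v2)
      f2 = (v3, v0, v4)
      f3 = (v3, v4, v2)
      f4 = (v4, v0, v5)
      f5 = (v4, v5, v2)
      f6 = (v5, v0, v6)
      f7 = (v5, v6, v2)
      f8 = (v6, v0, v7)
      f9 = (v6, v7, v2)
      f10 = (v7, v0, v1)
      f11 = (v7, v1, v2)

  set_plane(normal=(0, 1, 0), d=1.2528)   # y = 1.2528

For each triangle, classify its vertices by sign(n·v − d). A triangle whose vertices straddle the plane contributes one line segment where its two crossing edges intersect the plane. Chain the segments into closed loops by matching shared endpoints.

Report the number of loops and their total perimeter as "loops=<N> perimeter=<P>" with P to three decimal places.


Straddling triangles (6 of 12):
  (v1,v0,v3) [--+] → (0.723326, 1.2528, 0)–(1.12667, 1.2528, 0)  len=0.4033
  (v1,v3,v2) [-+-] → (1.12667, 1.2528, 0)–(0.723326, 1.2528, 0.351022)  len=0.5347
  (v3,v0,v4) [+-+] → (0.723326, 1.2528, 0)–(-0.723326, 1.2528, 0)  len=1.4467
  (v3,v4,v2) [++-] → (-0.723326, 1.2528, 0.351022)–(0.723326, 1.2528, 0.351022)  len=1.4467
  (v4,v0,v5) [+--] → (-0.723326, 1.2528, 0)–(-1.12667, 1.2528, 0)  len=0.4033
  (v4,v5,v2) [+--] → (-1.12667, 1.2528, 0)–(-0.723326, 1.2528, 0.351022)  len=0.5347

Chained into 1 loop(s):
  loop 1: 6 segments, perimeter = 4.7694
Total perimeter = 4.769

loops=1 perimeter=4.769


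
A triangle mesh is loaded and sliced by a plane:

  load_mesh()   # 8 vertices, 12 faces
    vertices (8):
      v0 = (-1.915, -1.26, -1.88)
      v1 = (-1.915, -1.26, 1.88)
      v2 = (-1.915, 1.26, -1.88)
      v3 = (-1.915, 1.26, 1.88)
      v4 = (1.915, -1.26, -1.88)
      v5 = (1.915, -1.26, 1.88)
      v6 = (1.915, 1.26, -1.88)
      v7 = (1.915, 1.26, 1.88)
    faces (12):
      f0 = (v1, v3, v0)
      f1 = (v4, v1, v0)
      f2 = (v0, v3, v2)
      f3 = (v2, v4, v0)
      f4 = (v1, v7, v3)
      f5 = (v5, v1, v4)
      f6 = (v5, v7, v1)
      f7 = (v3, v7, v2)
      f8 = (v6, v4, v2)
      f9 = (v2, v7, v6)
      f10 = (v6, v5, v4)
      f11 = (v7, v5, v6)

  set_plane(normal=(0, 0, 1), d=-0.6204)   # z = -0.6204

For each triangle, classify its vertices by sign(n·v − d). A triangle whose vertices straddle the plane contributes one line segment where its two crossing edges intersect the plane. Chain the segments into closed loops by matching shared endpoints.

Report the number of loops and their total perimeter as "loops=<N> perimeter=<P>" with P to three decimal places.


Straddling triangles (8 of 12):
  (v1,v3,v0) [++-] → (-1.915, -0.4158, -0.6204)–(-1.915, -1.26, -0.6204)  len=0.8442
  (v4,v1,v0) [-+-] → (0.63195, -1.26, -0.6204)–(-1.915, -1.26, -0.6204)  len=2.5470
  (v0,v3,v2) [-+-] → (-1.915, -0.4158, -0.6204)–(-1.915, 1.26, -0.6204)  len=1.6758
  (v5,v1,v4) [++-] → (0.63195, -1.26, -0.6204)–(1.915, -1.26, -0.6204)  len=1.2830
  (v3,v7,v2) [++-] → (-0.63195, 1.26, -0.6204)–(-1.915, 1.26, -0.6204)  len=1.2830
  (v2,v7,v6) [-+-] → (-0.63195, 1.26, -0.6204)–(1.915, 1.26, -0.6204)  len=2.5470
  (v6,v5,v4) [-+-] → (1.915, 0.4158, -0.6204)–(1.915, -1.26, -0.6204)  len=1.6758
  (v7,v5,v6) [++-] → (1.915, 0.4158, -0.6204)–(1.915, 1.26, -0.6204)  len=0.8442

Chained into 1 loop(s):
  loop 1: 8 segments, perimeter = 12.7000
Total perimeter = 12.700

loops=1 perimeter=12.700


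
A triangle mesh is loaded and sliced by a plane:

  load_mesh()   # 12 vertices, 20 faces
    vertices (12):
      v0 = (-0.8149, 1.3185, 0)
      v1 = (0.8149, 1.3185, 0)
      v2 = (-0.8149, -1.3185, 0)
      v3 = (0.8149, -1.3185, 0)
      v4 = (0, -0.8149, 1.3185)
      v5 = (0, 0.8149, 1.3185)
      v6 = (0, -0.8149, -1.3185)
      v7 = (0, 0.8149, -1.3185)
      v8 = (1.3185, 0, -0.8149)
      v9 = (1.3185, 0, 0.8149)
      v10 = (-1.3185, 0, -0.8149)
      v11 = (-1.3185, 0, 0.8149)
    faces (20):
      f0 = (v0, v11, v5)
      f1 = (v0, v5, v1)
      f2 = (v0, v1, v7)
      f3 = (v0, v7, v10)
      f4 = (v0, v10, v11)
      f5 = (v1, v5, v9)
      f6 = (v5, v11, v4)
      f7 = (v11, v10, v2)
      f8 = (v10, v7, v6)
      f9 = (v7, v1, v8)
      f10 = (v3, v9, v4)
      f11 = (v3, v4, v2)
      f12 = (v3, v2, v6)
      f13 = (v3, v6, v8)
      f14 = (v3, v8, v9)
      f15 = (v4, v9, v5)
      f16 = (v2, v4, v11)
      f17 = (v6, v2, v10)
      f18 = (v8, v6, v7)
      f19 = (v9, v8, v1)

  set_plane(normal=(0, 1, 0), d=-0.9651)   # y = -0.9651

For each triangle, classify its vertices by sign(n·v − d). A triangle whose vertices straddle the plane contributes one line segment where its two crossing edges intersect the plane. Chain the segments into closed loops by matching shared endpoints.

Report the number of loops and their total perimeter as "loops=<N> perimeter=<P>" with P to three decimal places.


Straddling triangles (8 of 20):
  (v11,v10,v2) [++-] → (-0.949881, -0.9651, -0.218419)–(-0.949881, -0.9651, 0.218419)  len=0.4368
  (v3,v9,v4) [-++] → (0.949881, -0.9651, 0.218419)–(0.243046, -0.9651, 0.925254)  len=0.9996
  (v3,v4,v2) [-+-] → (0.243046, -0.9651, 0.925254)–(-0.243046, -0.9651, 0.925254)  len=0.4861
  (v3,v2,v6) [--+] → (-0.243046, -0.9651, -0.925254)–(0.243046, -0.9651, -0.925254)  len=0.4861
  (v3,v6,v8) [-++] → (0.243046, -0.9651, -0.925254)–(0.949881, -0.9651, -0.218419)  len=0.9996
  (v3,v8,v9) [-++] → (0.949881, -0.9651, -0.218419)–(0.949881, -0.9651, 0.218419)  len=0.4368
  (v2,v4,v11) [-++] → (-0.243046, -0.9651, 0.925254)–(-0.949881, -0.9651, 0.218419)  len=0.9996
  (v6,v2,v10) [+-+] → (-0.243046, -0.9651, -0.925254)–(-0.949881, -0.9651, -0.218419)  len=0.9996

Chained into 1 loop(s):
  loop 1: 8 segments, perimeter = 5.8443
Total perimeter = 5.844

loops=1 perimeter=5.844


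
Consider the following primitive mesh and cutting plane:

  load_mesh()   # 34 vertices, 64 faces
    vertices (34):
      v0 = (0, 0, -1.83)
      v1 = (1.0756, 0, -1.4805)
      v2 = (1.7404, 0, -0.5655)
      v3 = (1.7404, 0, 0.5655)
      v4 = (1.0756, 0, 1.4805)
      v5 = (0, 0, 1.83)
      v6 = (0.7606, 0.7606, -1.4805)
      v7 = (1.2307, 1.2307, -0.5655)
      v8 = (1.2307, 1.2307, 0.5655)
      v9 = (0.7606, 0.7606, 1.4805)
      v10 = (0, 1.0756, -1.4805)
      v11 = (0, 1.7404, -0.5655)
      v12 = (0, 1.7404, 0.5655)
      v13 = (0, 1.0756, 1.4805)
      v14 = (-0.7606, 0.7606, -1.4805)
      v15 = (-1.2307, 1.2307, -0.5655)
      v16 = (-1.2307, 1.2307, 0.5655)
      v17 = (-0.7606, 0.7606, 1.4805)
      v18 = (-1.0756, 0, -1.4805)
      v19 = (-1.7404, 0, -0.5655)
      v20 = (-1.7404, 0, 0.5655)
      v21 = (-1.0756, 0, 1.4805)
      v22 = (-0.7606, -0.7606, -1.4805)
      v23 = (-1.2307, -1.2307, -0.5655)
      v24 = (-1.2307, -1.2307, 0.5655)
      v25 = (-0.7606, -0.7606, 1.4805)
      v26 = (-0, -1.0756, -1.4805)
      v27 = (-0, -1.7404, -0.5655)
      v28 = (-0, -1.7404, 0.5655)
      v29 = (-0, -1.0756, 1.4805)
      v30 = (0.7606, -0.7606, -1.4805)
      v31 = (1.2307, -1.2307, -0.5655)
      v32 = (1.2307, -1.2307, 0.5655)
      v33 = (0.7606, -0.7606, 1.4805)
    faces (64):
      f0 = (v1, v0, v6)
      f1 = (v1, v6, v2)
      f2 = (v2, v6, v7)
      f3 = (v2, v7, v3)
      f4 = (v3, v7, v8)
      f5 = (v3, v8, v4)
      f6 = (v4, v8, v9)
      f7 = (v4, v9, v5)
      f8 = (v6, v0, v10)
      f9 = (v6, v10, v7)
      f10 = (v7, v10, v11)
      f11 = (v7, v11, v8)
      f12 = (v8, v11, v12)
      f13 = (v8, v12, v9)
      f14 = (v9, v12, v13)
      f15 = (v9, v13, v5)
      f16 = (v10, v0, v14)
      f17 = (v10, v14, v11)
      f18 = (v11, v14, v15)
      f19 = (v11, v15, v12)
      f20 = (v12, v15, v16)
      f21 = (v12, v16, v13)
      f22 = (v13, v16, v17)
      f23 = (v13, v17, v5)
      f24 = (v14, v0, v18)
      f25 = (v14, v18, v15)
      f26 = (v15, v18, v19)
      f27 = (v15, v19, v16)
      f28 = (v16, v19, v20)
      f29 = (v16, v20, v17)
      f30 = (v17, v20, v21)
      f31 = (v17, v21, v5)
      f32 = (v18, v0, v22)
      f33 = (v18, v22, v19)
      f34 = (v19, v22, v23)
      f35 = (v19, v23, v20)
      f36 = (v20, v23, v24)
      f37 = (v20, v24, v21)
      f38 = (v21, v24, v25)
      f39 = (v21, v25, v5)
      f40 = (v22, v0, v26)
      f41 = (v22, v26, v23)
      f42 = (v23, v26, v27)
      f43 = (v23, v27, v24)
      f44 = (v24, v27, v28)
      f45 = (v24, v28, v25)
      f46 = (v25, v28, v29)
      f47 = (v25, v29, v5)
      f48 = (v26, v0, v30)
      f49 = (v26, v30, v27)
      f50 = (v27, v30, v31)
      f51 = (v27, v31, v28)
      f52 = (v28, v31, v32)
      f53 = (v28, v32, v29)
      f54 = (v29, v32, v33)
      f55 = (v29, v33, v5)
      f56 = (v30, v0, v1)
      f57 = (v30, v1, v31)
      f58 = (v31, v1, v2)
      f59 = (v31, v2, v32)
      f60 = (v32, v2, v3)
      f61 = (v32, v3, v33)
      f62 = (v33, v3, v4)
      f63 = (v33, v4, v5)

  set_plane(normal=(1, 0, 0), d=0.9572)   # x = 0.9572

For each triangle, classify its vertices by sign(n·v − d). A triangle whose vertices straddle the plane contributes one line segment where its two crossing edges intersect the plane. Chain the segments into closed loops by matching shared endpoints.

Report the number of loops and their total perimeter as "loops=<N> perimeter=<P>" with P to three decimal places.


Straddling triangles (20 of 64):
  (v1,v0,v6) [+--] → (0.9572, 0, -1.51897)–(0.9572, 0.285889, -1.4805)  len=0.2885
  (v1,v6,v2) [+-+] → (0.9572, 0.285889, -1.4805)–(0.9572, 0.607983, -1.2969)  len=0.3707
  (v2,v6,v7) [+-+] → (0.9572, 0.607983, -1.2969)–(0.9572, 0.9572, -1.09784)  len=0.4020
  (v4,v8,v9) [++-] → (0.9572, 0.9572, 1.09784)–(0.9572, 0.285889, 1.4805)  len=0.7727
  (v4,v9,v5) [+--] → (0.9572, 0.285889, 1.4805)–(0.9572, 0, 1.51897)  len=0.2885
  (v6,v10,v7) [--+] → (0.9572, 1.19623, -0.768842)–(0.9572, 0.9572, -1.09784)  len=0.4067
  (v7,v10,v11) [+--] → (0.9572, 1.19623, -0.768842)–(0.9572, 1.34397, -0.5655)  len=0.2513
  (v7,v11,v8) [+-+] → (0.9572, 1.34397, -0.5655)–(0.9572, 1.34397, 0.314156)  len=0.8797
  (v8,v11,v12) [+--] → (0.9572, 1.34397, 0.314156)–(0.9572, 1.34397, 0.5655)  len=0.2513
  (v8,v12,v9) [+--] → (0.9572, 1.34397, 0.5655)–(0.9572, 0.9572, 1.09784)  len=0.6580
  (v27,v30,v31) [--+] → (0.9572, -0.9572, -1.09784)–(0.9572, -1.34397, -0.5655)  len=0.6580
  (v27,v31,v28) [-+-] → (0.9572, -1.34397, -0.5655)–(0.9572, -1.34397, -0.314156)  len=0.2513
  (v28,v31,v32) [-++] → (0.9572, -1.34397, -0.314156)–(0.9572, -1.34397, 0.5655)  len=0.8797
  (v28,v32,v29) [-+-] → (0.9572, -1.34397, 0.5655)–(0.9572, -1.19623, 0.768842)  len=0.2513
  (v29,v32,v33) [-+-] → (0.9572, -1.19623, 0.768842)–(0.9572, -0.9572, 1.09784)  len=0.4067
  (v30,v0,v1) [--+] → (0.9572, 0, -1.51897)–(0.9572, -0.285889, -1.4805)  len=0.2885
  (v30,v1,v31) [-++] → (0.9572, -0.285889, -1.4805)–(0.9572, -0.9572, -1.09784)  len=0.7727
  (v32,v3,v33) [++-] → (0.9572, -0.607983, 1.2969)–(0.9572, -0.9572, 1.09784)  len=0.4020
  (v33,v3,v4) [-++] → (0.9572, -0.607983, 1.2969)–(0.9572, -0.285889, 1.4805)  len=0.3707
  (v33,v4,v5) [-+-] → (0.9572, -0.285889, 1.4805)–(0.9572, 0, 1.51897)  len=0.2885

Chained into 1 loop(s):
  loop 1: 20 segments, perimeter = 9.1388
Total perimeter = 9.139

loops=1 perimeter=9.139


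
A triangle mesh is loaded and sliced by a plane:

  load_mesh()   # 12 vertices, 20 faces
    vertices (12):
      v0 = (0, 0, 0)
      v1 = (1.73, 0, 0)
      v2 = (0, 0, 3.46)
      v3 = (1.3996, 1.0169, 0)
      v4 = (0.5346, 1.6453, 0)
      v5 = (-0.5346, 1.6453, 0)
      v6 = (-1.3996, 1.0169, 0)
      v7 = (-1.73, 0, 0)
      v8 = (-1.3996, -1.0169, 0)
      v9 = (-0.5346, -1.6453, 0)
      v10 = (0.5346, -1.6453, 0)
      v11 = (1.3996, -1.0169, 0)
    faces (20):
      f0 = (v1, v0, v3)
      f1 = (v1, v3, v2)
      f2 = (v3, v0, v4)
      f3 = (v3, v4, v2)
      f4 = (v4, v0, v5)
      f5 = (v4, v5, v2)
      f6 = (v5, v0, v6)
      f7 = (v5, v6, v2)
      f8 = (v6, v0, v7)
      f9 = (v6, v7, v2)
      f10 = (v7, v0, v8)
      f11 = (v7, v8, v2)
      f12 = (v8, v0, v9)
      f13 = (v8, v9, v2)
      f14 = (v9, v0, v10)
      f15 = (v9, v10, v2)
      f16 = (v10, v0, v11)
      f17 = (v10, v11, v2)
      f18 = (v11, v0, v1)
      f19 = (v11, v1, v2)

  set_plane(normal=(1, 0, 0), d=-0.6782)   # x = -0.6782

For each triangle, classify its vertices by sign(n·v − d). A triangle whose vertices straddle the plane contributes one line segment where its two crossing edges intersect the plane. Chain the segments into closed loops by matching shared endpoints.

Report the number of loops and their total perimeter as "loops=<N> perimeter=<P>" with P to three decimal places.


Straddling triangles (8 of 20):
  (v5,v0,v6) [++-] → (-0.6782, 0.492756, 0)–(-0.6782, 1.54098, 0)  len=1.0482
  (v5,v6,v2) [+-+] → (-0.6782, 1.54098, 0)–(-0.6782, 0.492756, 1.7834)  len=2.0686
  (v6,v0,v7) [-+-] → (-0.6782, 0.492756, 0)–(-0.6782, 0, 0)  len=0.4928
  (v6,v7,v2) [--+] → (-0.6782, 0, 2.1036)–(-0.6782, 0.492756, 1.7834)  len=0.5877
  (v7,v0,v8) [-+-] → (-0.6782, 0, 0)–(-0.6782, -0.492756, 0)  len=0.4928
  (v7,v8,v2) [--+] → (-0.6782, -0.492756, 1.7834)–(-0.6782, 0, 2.1036)  len=0.5877
  (v8,v0,v9) [-++] → (-0.6782, -0.492756, 0)–(-0.6782, -1.54098, 0)  len=1.0482
  (v8,v9,v2) [-++] → (-0.6782, -1.54098, 0)–(-0.6782, -0.492756, 1.7834)  len=2.0686

Chained into 1 loop(s):
  loop 1: 8 segments, perimeter = 8.3945
Total perimeter = 8.395

loops=1 perimeter=8.395


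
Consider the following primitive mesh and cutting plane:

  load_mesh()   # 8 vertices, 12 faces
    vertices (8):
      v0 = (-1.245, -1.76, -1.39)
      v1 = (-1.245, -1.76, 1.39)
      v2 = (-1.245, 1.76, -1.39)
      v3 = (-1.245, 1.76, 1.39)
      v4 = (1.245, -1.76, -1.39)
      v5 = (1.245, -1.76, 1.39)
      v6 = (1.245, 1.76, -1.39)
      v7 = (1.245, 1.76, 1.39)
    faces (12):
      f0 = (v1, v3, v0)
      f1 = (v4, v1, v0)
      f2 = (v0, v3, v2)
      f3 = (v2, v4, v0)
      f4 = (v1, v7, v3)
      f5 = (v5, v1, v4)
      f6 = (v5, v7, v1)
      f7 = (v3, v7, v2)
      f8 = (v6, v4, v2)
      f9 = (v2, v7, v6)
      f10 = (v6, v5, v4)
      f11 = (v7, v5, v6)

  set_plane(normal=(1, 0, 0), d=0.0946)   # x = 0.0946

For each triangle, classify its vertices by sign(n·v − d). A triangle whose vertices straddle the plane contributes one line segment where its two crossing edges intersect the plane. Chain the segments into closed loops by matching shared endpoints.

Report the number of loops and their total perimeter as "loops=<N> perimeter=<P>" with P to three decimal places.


Straddling triangles (8 of 12):
  (v4,v1,v0) [+--] → (0.0946, -1.76, -0.105618)–(0.0946, -1.76, -1.39)  len=1.2844
  (v2,v4,v0) [-+-] → (0.0946, -0.133732, -1.39)–(0.0946, -1.76, -1.39)  len=1.6263
  (v1,v7,v3) [-+-] → (0.0946, 0.133732, 1.39)–(0.0946, 1.76, 1.39)  len=1.6263
  (v5,v1,v4) [+-+] → (0.0946, -1.76, 1.39)–(0.0946, -1.76, -0.105618)  len=1.4956
  (v5,v7,v1) [++-] → (0.0946, 0.133732, 1.39)–(0.0946, -1.76, 1.39)  len=1.8937
  (v3,v7,v2) [-+-] → (0.0946, 1.76, 1.39)–(0.0946, 1.76, 0.105618)  len=1.2844
  (v6,v4,v2) [++-] → (0.0946, -0.133732, -1.39)–(0.0946, 1.76, -1.39)  len=1.8937
  (v2,v7,v6) [-++] → (0.0946, 1.76, 0.105618)–(0.0946, 1.76, -1.39)  len=1.4956

Chained into 1 loop(s):
  loop 1: 8 segments, perimeter = 12.6000
Total perimeter = 12.600

loops=1 perimeter=12.600


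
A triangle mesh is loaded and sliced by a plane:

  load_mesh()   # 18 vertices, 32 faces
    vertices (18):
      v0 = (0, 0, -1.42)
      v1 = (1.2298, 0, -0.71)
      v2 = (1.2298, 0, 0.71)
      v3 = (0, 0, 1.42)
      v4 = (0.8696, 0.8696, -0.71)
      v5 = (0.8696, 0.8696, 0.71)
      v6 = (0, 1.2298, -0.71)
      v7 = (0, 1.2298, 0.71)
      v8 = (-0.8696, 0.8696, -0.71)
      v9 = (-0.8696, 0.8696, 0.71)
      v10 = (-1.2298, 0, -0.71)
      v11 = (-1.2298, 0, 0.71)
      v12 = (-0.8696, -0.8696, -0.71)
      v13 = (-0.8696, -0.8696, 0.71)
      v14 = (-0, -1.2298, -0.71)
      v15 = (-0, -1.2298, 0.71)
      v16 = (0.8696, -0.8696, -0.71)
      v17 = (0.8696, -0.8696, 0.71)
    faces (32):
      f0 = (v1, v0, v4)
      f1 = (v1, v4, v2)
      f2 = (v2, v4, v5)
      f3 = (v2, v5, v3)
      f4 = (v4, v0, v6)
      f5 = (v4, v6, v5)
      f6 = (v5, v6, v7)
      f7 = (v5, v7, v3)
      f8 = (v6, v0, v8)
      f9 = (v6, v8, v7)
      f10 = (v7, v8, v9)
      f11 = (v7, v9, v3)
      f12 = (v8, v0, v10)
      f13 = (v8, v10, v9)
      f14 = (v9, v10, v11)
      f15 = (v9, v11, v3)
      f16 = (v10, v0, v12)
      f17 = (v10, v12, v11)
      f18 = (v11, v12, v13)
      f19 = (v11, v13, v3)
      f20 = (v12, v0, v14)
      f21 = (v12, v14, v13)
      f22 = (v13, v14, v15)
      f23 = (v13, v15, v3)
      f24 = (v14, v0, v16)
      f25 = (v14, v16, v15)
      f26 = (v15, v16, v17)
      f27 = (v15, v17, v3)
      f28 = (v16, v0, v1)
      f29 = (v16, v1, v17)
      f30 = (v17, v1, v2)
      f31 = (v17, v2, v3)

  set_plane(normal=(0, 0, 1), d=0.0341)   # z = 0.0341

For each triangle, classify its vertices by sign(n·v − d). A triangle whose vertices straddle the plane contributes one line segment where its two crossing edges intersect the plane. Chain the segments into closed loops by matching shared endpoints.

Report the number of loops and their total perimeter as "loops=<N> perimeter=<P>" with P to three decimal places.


Straddling triangles (16 of 32):
  (v1,v4,v2) [--+] → (1.05835, 0.413917, 0.0341)–(1.2298, 0, 0.0341)  len=0.4480
  (v2,v4,v5) [+-+] → (1.05835, 0.413917, 0.0341)–(0.8696, 0.8696, 0.0341)  len=0.4932
  (v4,v6,v5) [--+] → (0.455683, 1.04105, 0.0341)–(0.8696, 0.8696, 0.0341)  len=0.4480
  (v5,v6,v7) [+-+] → (0.455683, 1.04105, 0.0341)–(0, 1.2298, 0.0341)  len=0.4932
  (v6,v8,v7) [--+] → (-0.413917, 1.05835, 0.0341)–(0, 1.2298, 0.0341)  len=0.4480
  (v7,v8,v9) [+-+] → (-0.413917, 1.05835, 0.0341)–(-0.8696, 0.8696, 0.0341)  len=0.4932
  (v8,v10,v9) [--+] → (-1.04105, 0.455683, 0.0341)–(-0.8696, 0.8696, 0.0341)  len=0.4480
  (v9,v10,v11) [+-+] → (-1.04105, 0.455683, 0.0341)–(-1.2298, 0, 0.0341)  len=0.4932
  (v10,v12,v11) [--+] → (-1.05835, -0.413917, 0.0341)–(-1.2298, 0, 0.0341)  len=0.4480
  (v11,v12,v13) [+-+] → (-1.05835, -0.413917, 0.0341)–(-0.8696, -0.8696, 0.0341)  len=0.4932
  (v12,v14,v13) [--+] → (-0.455683, -1.04105, 0.0341)–(-0.8696, -0.8696, 0.0341)  len=0.4480
  (v13,v14,v15) [+-+] → (-0.455683, -1.04105, 0.0341)–(0, -1.2298, 0.0341)  len=0.4932
  (v14,v16,v15) [--+] → (0.413917, -1.05835, 0.0341)–(0, -1.2298, 0.0341)  len=0.4480
  (v15,v16,v17) [+-+] → (0.413917, -1.05835, 0.0341)–(0.8696, -0.8696, 0.0341)  len=0.4932
  (v16,v1,v17) [--+] → (1.04105, -0.455683, 0.0341)–(0.8696, -0.8696, 0.0341)  len=0.4480
  (v17,v1,v2) [+-+] → (1.04105, -0.455683, 0.0341)–(1.2298, 0, 0.0341)  len=0.4932

Chained into 1 loop(s):
  loop 1: 16 segments, perimeter = 7.5300
Total perimeter = 7.530

loops=1 perimeter=7.530


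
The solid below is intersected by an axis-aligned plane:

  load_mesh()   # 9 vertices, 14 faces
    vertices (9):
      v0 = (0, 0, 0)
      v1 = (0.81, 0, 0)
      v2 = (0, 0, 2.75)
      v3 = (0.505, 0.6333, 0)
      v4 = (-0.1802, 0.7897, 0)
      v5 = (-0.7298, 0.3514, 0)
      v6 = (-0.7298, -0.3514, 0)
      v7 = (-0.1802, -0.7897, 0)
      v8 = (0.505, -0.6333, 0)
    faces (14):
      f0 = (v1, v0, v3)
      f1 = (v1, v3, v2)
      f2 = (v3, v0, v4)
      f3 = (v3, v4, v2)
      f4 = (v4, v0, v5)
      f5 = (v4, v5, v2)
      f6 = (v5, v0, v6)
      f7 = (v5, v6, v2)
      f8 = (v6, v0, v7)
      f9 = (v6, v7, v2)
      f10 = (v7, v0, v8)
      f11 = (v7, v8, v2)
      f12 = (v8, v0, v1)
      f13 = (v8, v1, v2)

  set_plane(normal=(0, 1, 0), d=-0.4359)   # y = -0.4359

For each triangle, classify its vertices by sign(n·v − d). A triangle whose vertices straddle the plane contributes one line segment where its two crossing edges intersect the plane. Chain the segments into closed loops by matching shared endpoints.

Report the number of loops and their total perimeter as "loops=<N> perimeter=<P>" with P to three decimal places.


loops=1 perimeter=4.040

Straddling triangles (6 of 14):
  (v6,v0,v7) [++-] → (-0.0994671, -0.4359, 0)–(-0.623842, -0.4359, 0)  len=0.5244
  (v6,v7,v2) [+-+] → (-0.623842, -0.4359, 0)–(-0.0994671, -0.4359, 1.23205)  len=1.3390
  (v7,v0,v8) [-+-] → (-0.0994671, -0.4359, 0)–(0.347591, -0.4359, 0)  len=0.4471
  (v7,v8,v2) [--+] → (0.347591, -0.4359, 0.857177)–(-0.0994671, -0.4359, 1.23205)  len=0.5834
  (v8,v0,v1) [-++] → (0.347591, -0.4359, 0)–(0.600069, -0.4359, 0)  len=0.2525
  (v8,v1,v2) [-++] → (0.600069, -0.4359, 0)–(0.347591, -0.4359, 0.857177)  len=0.8936

Chained into 1 loop(s):
  loop 1: 6 segments, perimeter = 4.0399
Total perimeter = 4.040


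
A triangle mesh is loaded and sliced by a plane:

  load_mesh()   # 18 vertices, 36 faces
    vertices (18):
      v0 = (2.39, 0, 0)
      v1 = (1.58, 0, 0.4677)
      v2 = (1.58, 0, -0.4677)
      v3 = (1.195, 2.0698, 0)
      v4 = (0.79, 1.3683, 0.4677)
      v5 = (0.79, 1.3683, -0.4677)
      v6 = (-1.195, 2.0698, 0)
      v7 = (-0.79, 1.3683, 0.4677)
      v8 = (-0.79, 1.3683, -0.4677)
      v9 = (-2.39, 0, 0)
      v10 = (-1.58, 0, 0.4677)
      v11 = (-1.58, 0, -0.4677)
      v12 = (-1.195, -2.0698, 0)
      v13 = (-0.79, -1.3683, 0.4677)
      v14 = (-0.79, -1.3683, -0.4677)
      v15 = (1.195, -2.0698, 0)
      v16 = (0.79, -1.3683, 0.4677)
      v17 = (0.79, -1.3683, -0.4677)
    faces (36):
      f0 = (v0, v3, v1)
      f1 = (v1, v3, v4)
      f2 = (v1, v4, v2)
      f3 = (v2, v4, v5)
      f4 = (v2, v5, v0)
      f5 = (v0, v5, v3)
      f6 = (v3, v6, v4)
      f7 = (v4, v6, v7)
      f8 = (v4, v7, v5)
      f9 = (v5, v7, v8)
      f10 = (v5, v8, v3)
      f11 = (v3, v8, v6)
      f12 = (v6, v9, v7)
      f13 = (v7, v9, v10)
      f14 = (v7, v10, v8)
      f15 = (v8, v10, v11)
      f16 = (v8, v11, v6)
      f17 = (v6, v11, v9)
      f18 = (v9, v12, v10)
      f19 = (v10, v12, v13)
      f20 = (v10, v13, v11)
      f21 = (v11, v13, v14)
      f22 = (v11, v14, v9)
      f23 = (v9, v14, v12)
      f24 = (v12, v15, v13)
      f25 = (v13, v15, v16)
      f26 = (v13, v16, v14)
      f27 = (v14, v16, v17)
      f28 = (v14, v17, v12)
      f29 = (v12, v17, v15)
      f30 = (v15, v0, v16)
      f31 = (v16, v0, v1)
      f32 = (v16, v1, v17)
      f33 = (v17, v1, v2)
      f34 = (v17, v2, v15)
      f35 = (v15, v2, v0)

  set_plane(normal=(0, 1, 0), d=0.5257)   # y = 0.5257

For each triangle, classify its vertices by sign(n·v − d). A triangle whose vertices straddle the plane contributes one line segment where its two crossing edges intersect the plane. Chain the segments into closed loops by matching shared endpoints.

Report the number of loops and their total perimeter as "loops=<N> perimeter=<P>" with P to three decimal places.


Straddling triangles (12 of 36):
  (v0,v3,v1) [-+-] → (2.08649, 0.5257, 0)–(1.48222, 0.5257, 0.348911)  len=0.6978
  (v1,v3,v4) [-++] → (1.48222, 0.5257, 0.348911)–(1.27648, 0.5257, 0.4677)  len=0.2376
  (v1,v4,v2) [-+-] → (1.27648, 0.5257, 0.4677)–(1.27648, 0.5257, -0.10832)  len=0.5760
  (v2,v4,v5) [-++] → (1.27648, 0.5257, -0.10832)–(1.27648, 0.5257, -0.4677)  len=0.3594
  (v2,v5,v0) [-+-] → (1.27648, 0.5257, -0.4677)–(1.77528, 0.5257, -0.17969)  len=0.5760
  (v0,v5,v3) [-++] → (1.77528, 0.5257, -0.17969)–(2.08649, 0.5257, 0)  len=0.3594
  (v6,v9,v7) [+-+] → (-2.08649, 0.5257, 0)–(-1.77528, 0.5257, 0.17969)  len=0.3594
  (v7,v9,v10) [+--] → (-1.77528, 0.5257, 0.17969)–(-1.27648, 0.5257, 0.4677)  len=0.5760
  (v7,v10,v8) [+-+] → (-1.27648, 0.5257, 0.4677)–(-1.27648, 0.5257, 0.10832)  len=0.3594
  (v8,v10,v11) [+--] → (-1.27648, 0.5257, 0.10832)–(-1.27648, 0.5257, -0.4677)  len=0.5760
  (v8,v11,v6) [+-+] → (-1.27648, 0.5257, -0.4677)–(-1.48222, 0.5257, -0.348911)  len=0.2376
  (v6,v11,v9) [+--] → (-1.48222, 0.5257, -0.348911)–(-2.08649, 0.5257, 0)  len=0.6978

Chained into 2 loop(s):
  loop 1: 6 segments, perimeter = 2.8061
  loop 2: 6 segments, perimeter = 2.8061
Total perimeter = 5.612

loops=2 perimeter=5.612


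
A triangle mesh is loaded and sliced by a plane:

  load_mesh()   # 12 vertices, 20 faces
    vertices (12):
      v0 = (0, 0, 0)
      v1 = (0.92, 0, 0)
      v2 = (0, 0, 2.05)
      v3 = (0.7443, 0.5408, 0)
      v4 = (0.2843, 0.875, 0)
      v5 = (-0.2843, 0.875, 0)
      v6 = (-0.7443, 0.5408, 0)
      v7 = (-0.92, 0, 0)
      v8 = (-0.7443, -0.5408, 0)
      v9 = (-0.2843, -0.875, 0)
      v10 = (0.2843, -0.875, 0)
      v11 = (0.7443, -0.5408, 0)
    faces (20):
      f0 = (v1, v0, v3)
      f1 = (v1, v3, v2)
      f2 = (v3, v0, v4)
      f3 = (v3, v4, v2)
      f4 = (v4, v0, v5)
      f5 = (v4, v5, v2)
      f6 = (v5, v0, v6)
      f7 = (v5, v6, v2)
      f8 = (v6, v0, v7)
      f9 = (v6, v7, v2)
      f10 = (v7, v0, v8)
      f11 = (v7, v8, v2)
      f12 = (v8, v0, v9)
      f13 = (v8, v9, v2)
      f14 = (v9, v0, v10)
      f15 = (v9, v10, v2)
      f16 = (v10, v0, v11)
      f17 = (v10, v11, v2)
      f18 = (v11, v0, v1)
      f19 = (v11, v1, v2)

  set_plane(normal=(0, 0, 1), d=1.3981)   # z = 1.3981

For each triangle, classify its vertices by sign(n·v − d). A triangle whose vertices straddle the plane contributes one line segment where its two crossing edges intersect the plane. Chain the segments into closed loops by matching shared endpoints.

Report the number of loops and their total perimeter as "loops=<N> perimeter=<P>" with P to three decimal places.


Straddling triangles (10 of 20):
  (v1,v3,v2) [--+] → (0.236687, 0.171974, 1.3981)–(0.29256, 0, 1.3981)  len=0.1808
  (v3,v4,v2) [--+] → (0.0904074, 0.27825, 1.3981)–(0.236687, 0.171974, 1.3981)  len=0.1808
  (v4,v5,v2) [--+] → (-0.0904074, 0.27825, 1.3981)–(0.0904074, 0.27825, 1.3981)  len=0.1808
  (v5,v6,v2) [--+] → (-0.236687, 0.171974, 1.3981)–(-0.0904074, 0.27825, 1.3981)  len=0.1808
  (v6,v7,v2) [--+] → (-0.29256, 0, 1.3981)–(-0.236687, 0.171974, 1.3981)  len=0.1808
  (v7,v8,v2) [--+] → (-0.236687, -0.171974, 1.3981)–(-0.29256, 0, 1.3981)  len=0.1808
  (v8,v9,v2) [--+] → (-0.0904074, -0.27825, 1.3981)–(-0.236687, -0.171974, 1.3981)  len=0.1808
  (v9,v10,v2) [--+] → (0.0904074, -0.27825, 1.3981)–(-0.0904074, -0.27825, 1.3981)  len=0.1808
  (v10,v11,v2) [--+] → (0.236687, -0.171974, 1.3981)–(0.0904074, -0.27825, 1.3981)  len=0.1808
  (v11,v1,v2) [--+] → (0.29256, 0, 1.3981)–(0.236687, -0.171974, 1.3981)  len=0.1808

Chained into 1 loop(s):
  loop 1: 10 segments, perimeter = 1.8082
Total perimeter = 1.808

loops=1 perimeter=1.808
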